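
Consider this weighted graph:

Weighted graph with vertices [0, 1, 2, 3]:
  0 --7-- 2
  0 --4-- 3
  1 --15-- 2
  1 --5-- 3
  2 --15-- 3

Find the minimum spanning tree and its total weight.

Applying Kruskal's algorithm (sort edges by weight, add if no cycle):
  Add (0,3) w=4
  Add (1,3) w=5
  Add (0,2) w=7
  Skip (1,2) w=15 (creates cycle)
  Skip (2,3) w=15 (creates cycle)
MST weight = 16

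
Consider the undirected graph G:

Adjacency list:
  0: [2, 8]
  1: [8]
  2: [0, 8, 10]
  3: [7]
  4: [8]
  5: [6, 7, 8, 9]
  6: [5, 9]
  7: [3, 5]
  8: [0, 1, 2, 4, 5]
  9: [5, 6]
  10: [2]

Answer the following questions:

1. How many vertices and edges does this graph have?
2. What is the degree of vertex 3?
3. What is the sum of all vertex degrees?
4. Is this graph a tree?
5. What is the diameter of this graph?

Count: 11 vertices, 12 edges.
Vertex 3 has neighbors [7], degree = 1.
Handshaking lemma: 2 * 12 = 24.
A tree on 11 vertices has 10 edges. This graph has 12 edges (2 extra). Not a tree.
Diameter (longest shortest path) = 5.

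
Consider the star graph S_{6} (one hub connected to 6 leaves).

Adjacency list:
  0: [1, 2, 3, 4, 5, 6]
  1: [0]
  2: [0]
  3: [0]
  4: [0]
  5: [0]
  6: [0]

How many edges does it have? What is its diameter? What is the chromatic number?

Star graph S_{6}: the hub connects to all 6 leaves.
Edges = 6.
Diameter = 2 (any leaf to hub is 1, leaf to leaf through hub is 2).
Star graphs are bipartite (hub vs leaves), so chromatic number = 2.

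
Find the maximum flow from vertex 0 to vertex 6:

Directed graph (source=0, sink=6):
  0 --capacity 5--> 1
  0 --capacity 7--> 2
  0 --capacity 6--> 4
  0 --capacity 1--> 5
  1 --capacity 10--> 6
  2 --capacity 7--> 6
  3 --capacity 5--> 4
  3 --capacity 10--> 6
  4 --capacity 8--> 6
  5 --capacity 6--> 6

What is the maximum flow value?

Computing max flow:
  Flow on (0->1): 5/5
  Flow on (0->2): 7/7
  Flow on (0->4): 6/6
  Flow on (0->5): 1/1
  Flow on (1->6): 5/10
  Flow on (2->6): 7/7
  Flow on (4->6): 6/8
  Flow on (5->6): 1/6
Maximum flow = 19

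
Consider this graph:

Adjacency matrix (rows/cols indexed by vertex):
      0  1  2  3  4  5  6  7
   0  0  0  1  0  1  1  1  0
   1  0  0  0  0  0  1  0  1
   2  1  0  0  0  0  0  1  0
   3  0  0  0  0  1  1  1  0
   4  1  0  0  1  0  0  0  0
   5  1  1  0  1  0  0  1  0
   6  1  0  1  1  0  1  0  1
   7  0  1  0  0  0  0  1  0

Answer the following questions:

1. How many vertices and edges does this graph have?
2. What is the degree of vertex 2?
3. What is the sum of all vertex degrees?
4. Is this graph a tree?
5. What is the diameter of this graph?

Count: 8 vertices, 12 edges.
Vertex 2 has neighbors [0, 6], degree = 2.
Handshaking lemma: 2 * 12 = 24.
A tree on 8 vertices has 7 edges. This graph has 12 edges (5 extra). Not a tree.
Diameter (longest shortest path) = 3.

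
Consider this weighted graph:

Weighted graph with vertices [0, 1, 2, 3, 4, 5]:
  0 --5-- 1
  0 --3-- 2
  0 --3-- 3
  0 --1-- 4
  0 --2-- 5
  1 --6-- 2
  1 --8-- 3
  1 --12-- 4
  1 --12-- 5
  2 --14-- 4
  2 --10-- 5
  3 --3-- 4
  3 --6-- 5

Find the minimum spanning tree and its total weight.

Applying Kruskal's algorithm (sort edges by weight, add if no cycle):
  Add (0,4) w=1
  Add (0,5) w=2
  Add (0,2) w=3
  Add (0,3) w=3
  Skip (3,4) w=3 (creates cycle)
  Add (0,1) w=5
  Skip (1,2) w=6 (creates cycle)
  Skip (3,5) w=6 (creates cycle)
  Skip (1,3) w=8 (creates cycle)
  Skip (2,5) w=10 (creates cycle)
  Skip (1,5) w=12 (creates cycle)
  Skip (1,4) w=12 (creates cycle)
  Skip (2,4) w=14 (creates cycle)
MST weight = 14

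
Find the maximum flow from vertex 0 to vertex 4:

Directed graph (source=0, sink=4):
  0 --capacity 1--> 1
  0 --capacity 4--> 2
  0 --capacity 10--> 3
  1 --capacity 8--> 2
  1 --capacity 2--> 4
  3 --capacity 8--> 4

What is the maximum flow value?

Computing max flow:
  Flow on (0->1): 1/1
  Flow on (0->3): 8/10
  Flow on (1->4): 1/2
  Flow on (3->4): 8/8
Maximum flow = 9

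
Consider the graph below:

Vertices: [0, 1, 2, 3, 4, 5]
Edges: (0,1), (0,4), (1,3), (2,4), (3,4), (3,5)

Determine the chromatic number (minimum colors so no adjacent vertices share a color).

The graph has a maximum clique of size 2 (lower bound on chromatic number).
A valid 2-coloring: {0: 0, 1: 1, 2: 0, 3: 0, 4: 1, 5: 1}.
Chromatic number = 2.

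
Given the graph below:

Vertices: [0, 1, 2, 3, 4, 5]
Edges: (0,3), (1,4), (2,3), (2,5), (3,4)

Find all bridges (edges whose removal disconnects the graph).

A bridge is an edge whose removal increases the number of connected components.
Bridges found: (0,3), (1,4), (2,3), (2,5), (3,4)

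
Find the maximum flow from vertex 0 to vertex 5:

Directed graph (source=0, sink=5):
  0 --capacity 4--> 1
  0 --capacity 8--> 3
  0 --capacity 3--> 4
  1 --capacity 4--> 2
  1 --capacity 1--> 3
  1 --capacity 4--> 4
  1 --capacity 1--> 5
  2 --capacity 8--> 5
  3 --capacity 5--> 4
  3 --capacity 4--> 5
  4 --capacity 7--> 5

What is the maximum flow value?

Computing max flow:
  Flow on (0->1): 4/4
  Flow on (0->3): 8/8
  Flow on (0->4): 3/3
  Flow on (1->2): 3/4
  Flow on (1->5): 1/1
  Flow on (2->5): 3/8
  Flow on (3->4): 4/5
  Flow on (3->5): 4/4
  Flow on (4->5): 7/7
Maximum flow = 15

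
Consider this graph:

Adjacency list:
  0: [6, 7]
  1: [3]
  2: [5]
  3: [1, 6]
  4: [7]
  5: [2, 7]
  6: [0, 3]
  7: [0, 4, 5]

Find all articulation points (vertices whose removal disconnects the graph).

An articulation point is a vertex whose removal disconnects the graph.
Articulation points: [0, 3, 5, 6, 7]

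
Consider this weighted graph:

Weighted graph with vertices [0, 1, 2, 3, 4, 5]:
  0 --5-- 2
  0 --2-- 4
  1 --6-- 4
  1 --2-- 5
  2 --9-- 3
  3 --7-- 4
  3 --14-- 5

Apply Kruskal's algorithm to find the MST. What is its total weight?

Applying Kruskal's algorithm (sort edges by weight, add if no cycle):
  Add (0,4) w=2
  Add (1,5) w=2
  Add (0,2) w=5
  Add (1,4) w=6
  Add (3,4) w=7
  Skip (2,3) w=9 (creates cycle)
  Skip (3,5) w=14 (creates cycle)
MST weight = 22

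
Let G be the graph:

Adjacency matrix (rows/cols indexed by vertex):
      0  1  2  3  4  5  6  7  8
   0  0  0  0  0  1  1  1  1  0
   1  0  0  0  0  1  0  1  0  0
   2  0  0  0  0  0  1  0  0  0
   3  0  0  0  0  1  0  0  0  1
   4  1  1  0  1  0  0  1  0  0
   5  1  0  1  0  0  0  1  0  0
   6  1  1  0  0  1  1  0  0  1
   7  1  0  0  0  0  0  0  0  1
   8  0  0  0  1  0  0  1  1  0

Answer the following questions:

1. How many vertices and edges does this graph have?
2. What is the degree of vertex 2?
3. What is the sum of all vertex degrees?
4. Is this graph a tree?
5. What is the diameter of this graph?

Count: 9 vertices, 13 edges.
Vertex 2 has neighbors [5], degree = 1.
Handshaking lemma: 2 * 13 = 26.
A tree on 9 vertices has 8 edges. This graph has 13 edges (5 extra). Not a tree.
Diameter (longest shortest path) = 4.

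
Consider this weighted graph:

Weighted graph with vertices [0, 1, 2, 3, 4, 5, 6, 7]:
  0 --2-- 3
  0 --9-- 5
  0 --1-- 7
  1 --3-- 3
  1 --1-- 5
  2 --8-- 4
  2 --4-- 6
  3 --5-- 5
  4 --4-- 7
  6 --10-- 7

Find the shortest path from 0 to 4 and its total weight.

Using Dijkstra's algorithm from vertex 0:
Shortest path: 0 -> 7 -> 4
Total weight: 1 + 4 = 5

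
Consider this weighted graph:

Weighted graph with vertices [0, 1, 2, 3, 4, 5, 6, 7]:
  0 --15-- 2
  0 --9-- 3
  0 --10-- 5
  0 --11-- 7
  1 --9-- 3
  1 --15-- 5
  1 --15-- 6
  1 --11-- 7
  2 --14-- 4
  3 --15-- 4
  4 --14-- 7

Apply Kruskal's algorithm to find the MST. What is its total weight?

Applying Kruskal's algorithm (sort edges by weight, add if no cycle):
  Add (0,3) w=9
  Add (1,3) w=9
  Add (0,5) w=10
  Add (0,7) w=11
  Skip (1,7) w=11 (creates cycle)
  Add (2,4) w=14
  Add (4,7) w=14
  Skip (0,2) w=15 (creates cycle)
  Add (1,6) w=15
  Skip (1,5) w=15 (creates cycle)
  Skip (3,4) w=15 (creates cycle)
MST weight = 82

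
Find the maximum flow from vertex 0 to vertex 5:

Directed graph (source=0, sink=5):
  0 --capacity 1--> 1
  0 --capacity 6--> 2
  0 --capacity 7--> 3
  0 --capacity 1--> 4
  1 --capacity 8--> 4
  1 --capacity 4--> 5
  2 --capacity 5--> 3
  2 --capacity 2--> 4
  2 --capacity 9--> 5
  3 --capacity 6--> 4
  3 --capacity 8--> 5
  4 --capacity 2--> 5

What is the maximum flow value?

Computing max flow:
  Flow on (0->1): 1/1
  Flow on (0->2): 6/6
  Flow on (0->3): 7/7
  Flow on (0->4): 1/1
  Flow on (1->5): 1/4
  Flow on (2->5): 6/9
  Flow on (3->5): 7/8
  Flow on (4->5): 1/2
Maximum flow = 15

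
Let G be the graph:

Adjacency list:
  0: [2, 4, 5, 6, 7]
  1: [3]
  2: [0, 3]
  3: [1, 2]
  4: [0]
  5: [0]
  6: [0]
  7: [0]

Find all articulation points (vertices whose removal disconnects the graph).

An articulation point is a vertex whose removal disconnects the graph.
Articulation points: [0, 2, 3]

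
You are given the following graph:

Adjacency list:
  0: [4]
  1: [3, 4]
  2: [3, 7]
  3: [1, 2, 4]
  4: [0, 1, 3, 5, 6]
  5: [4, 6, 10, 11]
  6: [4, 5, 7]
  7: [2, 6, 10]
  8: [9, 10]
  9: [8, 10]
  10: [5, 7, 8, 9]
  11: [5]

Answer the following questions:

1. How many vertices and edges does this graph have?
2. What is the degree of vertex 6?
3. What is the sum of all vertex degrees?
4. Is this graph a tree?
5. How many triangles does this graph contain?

Count: 12 vertices, 16 edges.
Vertex 6 has neighbors [4, 5, 7], degree = 3.
Handshaking lemma: 2 * 16 = 32.
A tree on 12 vertices has 11 edges. This graph has 16 edges (5 extra). Not a tree.
Number of triangles = 3.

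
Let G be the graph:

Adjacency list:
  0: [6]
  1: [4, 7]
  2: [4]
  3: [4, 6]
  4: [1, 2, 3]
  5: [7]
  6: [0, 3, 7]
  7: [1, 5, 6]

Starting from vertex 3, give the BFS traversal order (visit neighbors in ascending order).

BFS from vertex 3 (neighbors processed in ascending order):
Visit order: 3, 4, 6, 1, 2, 0, 7, 5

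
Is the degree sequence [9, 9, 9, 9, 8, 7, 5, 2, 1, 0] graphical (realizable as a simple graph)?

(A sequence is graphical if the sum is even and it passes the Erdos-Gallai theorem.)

Sum of degrees = 59. Sum is odd, so the sequence is NOT graphical.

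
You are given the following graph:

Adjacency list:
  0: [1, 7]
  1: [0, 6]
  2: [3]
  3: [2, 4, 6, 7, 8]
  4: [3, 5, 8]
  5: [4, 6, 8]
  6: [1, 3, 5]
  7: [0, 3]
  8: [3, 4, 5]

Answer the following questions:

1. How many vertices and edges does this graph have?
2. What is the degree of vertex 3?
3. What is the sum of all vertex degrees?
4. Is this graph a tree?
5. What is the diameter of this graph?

Count: 9 vertices, 12 edges.
Vertex 3 has neighbors [2, 4, 6, 7, 8], degree = 5.
Handshaking lemma: 2 * 12 = 24.
A tree on 9 vertices has 8 edges. This graph has 12 edges (4 extra). Not a tree.
Diameter (longest shortest path) = 3.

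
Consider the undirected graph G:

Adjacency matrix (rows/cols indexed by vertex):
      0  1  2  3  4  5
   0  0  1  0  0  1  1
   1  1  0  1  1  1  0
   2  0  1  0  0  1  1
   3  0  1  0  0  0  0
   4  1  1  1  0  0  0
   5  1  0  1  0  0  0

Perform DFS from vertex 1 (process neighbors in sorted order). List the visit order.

DFS from vertex 1 (neighbors processed in ascending order):
Visit order: 1, 0, 4, 2, 5, 3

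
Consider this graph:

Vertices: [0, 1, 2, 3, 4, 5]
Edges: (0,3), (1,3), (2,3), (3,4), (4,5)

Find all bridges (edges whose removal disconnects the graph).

A bridge is an edge whose removal increases the number of connected components.
Bridges found: (0,3), (1,3), (2,3), (3,4), (4,5)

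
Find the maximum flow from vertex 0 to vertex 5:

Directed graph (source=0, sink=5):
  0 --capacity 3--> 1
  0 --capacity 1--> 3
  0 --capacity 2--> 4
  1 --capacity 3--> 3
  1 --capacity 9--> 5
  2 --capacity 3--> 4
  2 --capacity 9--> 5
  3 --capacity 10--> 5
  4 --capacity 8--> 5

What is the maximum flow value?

Computing max flow:
  Flow on (0->1): 3/3
  Flow on (0->3): 1/1
  Flow on (0->4): 2/2
  Flow on (1->5): 3/9
  Flow on (3->5): 1/10
  Flow on (4->5): 2/8
Maximum flow = 6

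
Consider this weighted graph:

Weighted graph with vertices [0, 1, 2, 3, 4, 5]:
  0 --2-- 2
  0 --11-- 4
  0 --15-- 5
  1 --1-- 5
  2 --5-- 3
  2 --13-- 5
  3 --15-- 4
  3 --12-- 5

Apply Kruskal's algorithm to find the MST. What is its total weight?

Applying Kruskal's algorithm (sort edges by weight, add if no cycle):
  Add (1,5) w=1
  Add (0,2) w=2
  Add (2,3) w=5
  Add (0,4) w=11
  Add (3,5) w=12
  Skip (2,5) w=13 (creates cycle)
  Skip (0,5) w=15 (creates cycle)
  Skip (3,4) w=15 (creates cycle)
MST weight = 31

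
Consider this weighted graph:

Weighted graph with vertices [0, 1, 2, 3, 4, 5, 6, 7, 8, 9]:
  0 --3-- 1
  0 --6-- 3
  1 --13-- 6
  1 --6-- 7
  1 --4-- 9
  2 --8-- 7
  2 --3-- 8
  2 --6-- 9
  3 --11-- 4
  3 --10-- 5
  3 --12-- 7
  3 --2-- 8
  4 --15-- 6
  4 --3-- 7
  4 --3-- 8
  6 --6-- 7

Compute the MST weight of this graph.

Applying Kruskal's algorithm (sort edges by weight, add if no cycle):
  Add (3,8) w=2
  Add (0,1) w=3
  Add (2,8) w=3
  Add (4,7) w=3
  Add (4,8) w=3
  Add (1,9) w=4
  Add (0,3) w=6
  Skip (1,7) w=6 (creates cycle)
  Skip (2,9) w=6 (creates cycle)
  Add (6,7) w=6
  Skip (2,7) w=8 (creates cycle)
  Add (3,5) w=10
  Skip (3,4) w=11 (creates cycle)
  Skip (3,7) w=12 (creates cycle)
  Skip (1,6) w=13 (creates cycle)
  Skip (4,6) w=15 (creates cycle)
MST weight = 40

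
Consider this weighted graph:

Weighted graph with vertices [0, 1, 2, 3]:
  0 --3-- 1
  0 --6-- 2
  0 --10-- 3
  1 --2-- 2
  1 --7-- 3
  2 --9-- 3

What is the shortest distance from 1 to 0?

Using Dijkstra's algorithm from vertex 1:
Shortest path: 1 -> 0
Total weight: 3 = 3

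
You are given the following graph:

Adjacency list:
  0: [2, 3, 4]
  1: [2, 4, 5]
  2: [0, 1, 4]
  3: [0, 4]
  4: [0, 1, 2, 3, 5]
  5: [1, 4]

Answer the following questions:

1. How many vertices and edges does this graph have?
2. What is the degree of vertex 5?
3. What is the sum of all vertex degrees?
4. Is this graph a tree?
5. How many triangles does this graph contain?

Count: 6 vertices, 9 edges.
Vertex 5 has neighbors [1, 4], degree = 2.
Handshaking lemma: 2 * 9 = 18.
A tree on 6 vertices has 5 edges. This graph has 9 edges (4 extra). Not a tree.
Number of triangles = 4.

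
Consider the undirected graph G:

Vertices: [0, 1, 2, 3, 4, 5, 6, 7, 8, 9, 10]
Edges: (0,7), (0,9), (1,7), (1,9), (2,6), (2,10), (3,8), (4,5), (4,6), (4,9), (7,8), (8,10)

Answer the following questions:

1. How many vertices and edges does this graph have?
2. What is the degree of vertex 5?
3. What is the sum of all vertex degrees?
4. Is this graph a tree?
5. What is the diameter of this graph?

Count: 11 vertices, 12 edges.
Vertex 5 has neighbors [4], degree = 1.
Handshaking lemma: 2 * 12 = 24.
A tree on 11 vertices has 10 edges. This graph has 12 edges (2 extra). Not a tree.
Diameter (longest shortest path) = 6.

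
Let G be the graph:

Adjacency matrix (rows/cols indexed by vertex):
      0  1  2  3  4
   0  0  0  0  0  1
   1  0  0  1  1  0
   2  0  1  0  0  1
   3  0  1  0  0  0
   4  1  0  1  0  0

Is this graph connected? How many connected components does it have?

Checking connectivity: the graph has 1 connected component(s).
All vertices are reachable from each other. The graph IS connected.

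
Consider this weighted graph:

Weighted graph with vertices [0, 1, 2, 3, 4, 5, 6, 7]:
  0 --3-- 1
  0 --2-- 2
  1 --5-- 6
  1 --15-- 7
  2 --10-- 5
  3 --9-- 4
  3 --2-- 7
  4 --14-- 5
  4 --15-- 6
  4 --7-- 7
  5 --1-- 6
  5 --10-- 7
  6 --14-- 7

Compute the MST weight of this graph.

Applying Kruskal's algorithm (sort edges by weight, add if no cycle):
  Add (5,6) w=1
  Add (0,2) w=2
  Add (3,7) w=2
  Add (0,1) w=3
  Add (1,6) w=5
  Add (4,7) w=7
  Skip (3,4) w=9 (creates cycle)
  Skip (2,5) w=10 (creates cycle)
  Add (5,7) w=10
  Skip (4,5) w=14 (creates cycle)
  Skip (6,7) w=14 (creates cycle)
  Skip (1,7) w=15 (creates cycle)
  Skip (4,6) w=15 (creates cycle)
MST weight = 30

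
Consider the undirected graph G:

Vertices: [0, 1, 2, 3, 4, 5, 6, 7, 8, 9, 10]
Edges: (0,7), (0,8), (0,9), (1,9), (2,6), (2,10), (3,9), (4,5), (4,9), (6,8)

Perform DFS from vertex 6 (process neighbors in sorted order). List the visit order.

DFS from vertex 6 (neighbors processed in ascending order):
Visit order: 6, 2, 10, 8, 0, 7, 9, 1, 3, 4, 5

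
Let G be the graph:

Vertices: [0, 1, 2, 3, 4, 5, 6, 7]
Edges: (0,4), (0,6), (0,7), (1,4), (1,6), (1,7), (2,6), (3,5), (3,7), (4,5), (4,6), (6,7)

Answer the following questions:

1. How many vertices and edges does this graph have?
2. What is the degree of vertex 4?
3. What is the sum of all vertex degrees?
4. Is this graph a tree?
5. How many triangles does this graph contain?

Count: 8 vertices, 12 edges.
Vertex 4 has neighbors [0, 1, 5, 6], degree = 4.
Handshaking lemma: 2 * 12 = 24.
A tree on 8 vertices has 7 edges. This graph has 12 edges (5 extra). Not a tree.
Number of triangles = 4.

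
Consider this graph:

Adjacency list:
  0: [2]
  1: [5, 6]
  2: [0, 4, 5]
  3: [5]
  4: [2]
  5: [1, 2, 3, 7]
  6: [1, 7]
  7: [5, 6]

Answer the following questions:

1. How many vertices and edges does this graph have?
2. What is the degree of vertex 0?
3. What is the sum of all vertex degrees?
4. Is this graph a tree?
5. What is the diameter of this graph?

Count: 8 vertices, 8 edges.
Vertex 0 has neighbors [2], degree = 1.
Handshaking lemma: 2 * 8 = 16.
A tree on 8 vertices has 7 edges. This graph has 8 edges (1 extra). Not a tree.
Diameter (longest shortest path) = 4.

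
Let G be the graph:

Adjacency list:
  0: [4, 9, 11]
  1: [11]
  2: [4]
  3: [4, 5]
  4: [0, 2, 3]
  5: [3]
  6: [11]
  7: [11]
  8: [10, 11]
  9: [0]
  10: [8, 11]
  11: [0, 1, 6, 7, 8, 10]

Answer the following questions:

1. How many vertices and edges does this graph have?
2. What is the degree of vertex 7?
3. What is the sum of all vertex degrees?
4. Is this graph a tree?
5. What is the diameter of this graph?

Count: 12 vertices, 12 edges.
Vertex 7 has neighbors [11], degree = 1.
Handshaking lemma: 2 * 12 = 24.
A tree on 12 vertices has 11 edges. This graph has 12 edges (1 extra). Not a tree.
Diameter (longest shortest path) = 5.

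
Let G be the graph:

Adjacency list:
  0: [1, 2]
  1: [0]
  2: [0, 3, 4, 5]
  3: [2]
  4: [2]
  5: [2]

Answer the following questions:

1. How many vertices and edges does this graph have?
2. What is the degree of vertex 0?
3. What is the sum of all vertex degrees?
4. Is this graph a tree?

Count: 6 vertices, 5 edges.
Vertex 0 has neighbors [1, 2], degree = 2.
Handshaking lemma: 2 * 5 = 10.
A graph is a tree iff it is connected and has exactly n-1 edges. This graph is connected (all 6 vertices in one component) and has 6-1 = 5 edges. It is a tree.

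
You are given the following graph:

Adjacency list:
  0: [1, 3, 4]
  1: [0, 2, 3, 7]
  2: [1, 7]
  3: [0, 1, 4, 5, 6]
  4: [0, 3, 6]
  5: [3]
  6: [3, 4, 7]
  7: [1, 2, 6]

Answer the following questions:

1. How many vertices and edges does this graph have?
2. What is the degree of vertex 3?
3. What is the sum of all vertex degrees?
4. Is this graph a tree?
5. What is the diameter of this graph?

Count: 8 vertices, 12 edges.
Vertex 3 has neighbors [0, 1, 4, 5, 6], degree = 5.
Handshaking lemma: 2 * 12 = 24.
A tree on 8 vertices has 7 edges. This graph has 12 edges (5 extra). Not a tree.
Diameter (longest shortest path) = 3.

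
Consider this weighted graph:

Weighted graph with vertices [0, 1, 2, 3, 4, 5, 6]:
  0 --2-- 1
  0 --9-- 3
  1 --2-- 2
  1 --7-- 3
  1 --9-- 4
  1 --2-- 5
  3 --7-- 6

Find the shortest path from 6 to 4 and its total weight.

Using Dijkstra's algorithm from vertex 6:
Shortest path: 6 -> 3 -> 1 -> 4
Total weight: 7 + 7 + 9 = 23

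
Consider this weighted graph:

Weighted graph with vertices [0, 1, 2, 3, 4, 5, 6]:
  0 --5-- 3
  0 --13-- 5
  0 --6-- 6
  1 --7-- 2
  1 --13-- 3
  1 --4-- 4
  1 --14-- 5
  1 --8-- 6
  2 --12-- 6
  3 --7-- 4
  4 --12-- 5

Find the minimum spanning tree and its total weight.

Applying Kruskal's algorithm (sort edges by weight, add if no cycle):
  Add (1,4) w=4
  Add (0,3) w=5
  Add (0,6) w=6
  Add (1,2) w=7
  Add (3,4) w=7
  Skip (1,6) w=8 (creates cycle)
  Skip (2,6) w=12 (creates cycle)
  Add (4,5) w=12
  Skip (0,5) w=13 (creates cycle)
  Skip (1,3) w=13 (creates cycle)
  Skip (1,5) w=14 (creates cycle)
MST weight = 41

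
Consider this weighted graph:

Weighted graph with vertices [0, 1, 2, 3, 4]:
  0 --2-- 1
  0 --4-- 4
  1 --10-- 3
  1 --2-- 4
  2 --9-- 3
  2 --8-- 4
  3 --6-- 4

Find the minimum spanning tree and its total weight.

Applying Kruskal's algorithm (sort edges by weight, add if no cycle):
  Add (0,1) w=2
  Add (1,4) w=2
  Skip (0,4) w=4 (creates cycle)
  Add (3,4) w=6
  Add (2,4) w=8
  Skip (2,3) w=9 (creates cycle)
  Skip (1,3) w=10 (creates cycle)
MST weight = 18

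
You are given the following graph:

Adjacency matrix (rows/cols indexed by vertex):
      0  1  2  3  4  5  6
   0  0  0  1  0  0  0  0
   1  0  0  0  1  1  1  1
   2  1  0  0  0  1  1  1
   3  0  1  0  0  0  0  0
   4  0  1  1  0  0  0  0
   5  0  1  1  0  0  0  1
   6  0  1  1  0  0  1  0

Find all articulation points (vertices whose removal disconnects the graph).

An articulation point is a vertex whose removal disconnects the graph.
Articulation points: [1, 2]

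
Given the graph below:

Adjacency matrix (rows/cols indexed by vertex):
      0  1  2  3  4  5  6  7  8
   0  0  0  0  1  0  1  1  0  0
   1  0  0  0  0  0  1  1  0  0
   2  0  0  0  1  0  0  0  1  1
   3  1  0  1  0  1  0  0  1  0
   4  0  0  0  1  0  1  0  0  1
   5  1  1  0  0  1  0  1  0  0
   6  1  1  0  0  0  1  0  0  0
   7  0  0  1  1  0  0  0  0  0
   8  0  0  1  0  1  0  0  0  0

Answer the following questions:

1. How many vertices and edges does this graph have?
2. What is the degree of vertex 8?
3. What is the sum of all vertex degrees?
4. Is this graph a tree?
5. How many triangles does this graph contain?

Count: 9 vertices, 13 edges.
Vertex 8 has neighbors [2, 4], degree = 2.
Handshaking lemma: 2 * 13 = 26.
A tree on 9 vertices has 8 edges. This graph has 13 edges (5 extra). Not a tree.
Number of triangles = 3.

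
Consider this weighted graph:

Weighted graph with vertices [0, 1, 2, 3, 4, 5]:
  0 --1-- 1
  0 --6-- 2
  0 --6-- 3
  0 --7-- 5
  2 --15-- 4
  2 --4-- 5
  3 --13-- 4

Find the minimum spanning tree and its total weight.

Applying Kruskal's algorithm (sort edges by weight, add if no cycle):
  Add (0,1) w=1
  Add (2,5) w=4
  Add (0,2) w=6
  Add (0,3) w=6
  Skip (0,5) w=7 (creates cycle)
  Add (3,4) w=13
  Skip (2,4) w=15 (creates cycle)
MST weight = 30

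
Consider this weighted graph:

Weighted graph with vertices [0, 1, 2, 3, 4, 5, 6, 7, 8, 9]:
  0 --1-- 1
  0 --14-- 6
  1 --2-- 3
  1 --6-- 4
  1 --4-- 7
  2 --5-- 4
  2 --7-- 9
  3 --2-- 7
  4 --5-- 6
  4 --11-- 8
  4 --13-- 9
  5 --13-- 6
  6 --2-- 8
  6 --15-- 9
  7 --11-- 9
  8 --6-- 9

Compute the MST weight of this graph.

Applying Kruskal's algorithm (sort edges by weight, add if no cycle):
  Add (0,1) w=1
  Add (1,3) w=2
  Add (3,7) w=2
  Add (6,8) w=2
  Skip (1,7) w=4 (creates cycle)
  Add (2,4) w=5
  Add (4,6) w=5
  Add (1,4) w=6
  Add (8,9) w=6
  Skip (2,9) w=7 (creates cycle)
  Skip (4,8) w=11 (creates cycle)
  Skip (7,9) w=11 (creates cycle)
  Skip (4,9) w=13 (creates cycle)
  Add (5,6) w=13
  Skip (0,6) w=14 (creates cycle)
  Skip (6,9) w=15 (creates cycle)
MST weight = 42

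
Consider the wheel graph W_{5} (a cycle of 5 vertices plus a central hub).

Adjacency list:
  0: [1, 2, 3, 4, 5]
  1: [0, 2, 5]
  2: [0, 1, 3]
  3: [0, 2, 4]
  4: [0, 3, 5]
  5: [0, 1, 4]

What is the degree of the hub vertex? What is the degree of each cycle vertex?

The hub connects to all 5 cycle vertices, so deg(hub) = 5.
Each cycle vertex connects to 2 neighbors on the cycle plus the hub, so deg(cycle vertex) = 3.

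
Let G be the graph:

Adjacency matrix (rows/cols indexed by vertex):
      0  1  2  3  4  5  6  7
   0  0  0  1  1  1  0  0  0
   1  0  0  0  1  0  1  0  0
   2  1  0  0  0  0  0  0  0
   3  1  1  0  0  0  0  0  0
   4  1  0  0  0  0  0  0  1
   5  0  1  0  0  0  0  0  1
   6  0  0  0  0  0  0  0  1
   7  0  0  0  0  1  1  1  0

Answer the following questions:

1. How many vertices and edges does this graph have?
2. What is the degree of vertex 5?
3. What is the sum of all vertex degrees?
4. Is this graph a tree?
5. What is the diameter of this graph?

Count: 8 vertices, 8 edges.
Vertex 5 has neighbors [1, 7], degree = 2.
Handshaking lemma: 2 * 8 = 16.
A tree on 8 vertices has 7 edges. This graph has 8 edges (1 extra). Not a tree.
Diameter (longest shortest path) = 4.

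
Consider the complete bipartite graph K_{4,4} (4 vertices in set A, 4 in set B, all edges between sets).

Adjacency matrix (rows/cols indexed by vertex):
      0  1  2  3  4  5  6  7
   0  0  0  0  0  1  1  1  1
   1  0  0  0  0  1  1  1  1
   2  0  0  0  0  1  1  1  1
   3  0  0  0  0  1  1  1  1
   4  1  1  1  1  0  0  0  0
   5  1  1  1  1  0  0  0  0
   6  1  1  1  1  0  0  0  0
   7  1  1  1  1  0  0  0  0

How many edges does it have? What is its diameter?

K_{4,4} has 4 * 4 = 16 edges.
Any vertex reaches any opposite-side vertex in 1 step; same-side vertices reach in 2 steps via any opposite-side vertex.
Diameter = 2.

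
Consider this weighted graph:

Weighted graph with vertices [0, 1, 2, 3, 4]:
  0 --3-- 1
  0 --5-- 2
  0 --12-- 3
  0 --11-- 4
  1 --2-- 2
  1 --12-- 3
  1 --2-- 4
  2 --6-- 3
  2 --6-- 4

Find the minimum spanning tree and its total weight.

Applying Kruskal's algorithm (sort edges by weight, add if no cycle):
  Add (1,4) w=2
  Add (1,2) w=2
  Add (0,1) w=3
  Skip (0,2) w=5 (creates cycle)
  Skip (2,4) w=6 (creates cycle)
  Add (2,3) w=6
  Skip (0,4) w=11 (creates cycle)
  Skip (0,3) w=12 (creates cycle)
  Skip (1,3) w=12 (creates cycle)
MST weight = 13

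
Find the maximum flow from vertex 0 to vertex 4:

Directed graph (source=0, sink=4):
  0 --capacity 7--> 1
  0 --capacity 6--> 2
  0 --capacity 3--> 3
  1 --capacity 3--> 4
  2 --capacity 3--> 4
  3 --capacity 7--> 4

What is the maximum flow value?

Computing max flow:
  Flow on (0->1): 3/7
  Flow on (0->2): 3/6
  Flow on (0->3): 3/3
  Flow on (1->4): 3/3
  Flow on (2->4): 3/3
  Flow on (3->4): 3/7
Maximum flow = 9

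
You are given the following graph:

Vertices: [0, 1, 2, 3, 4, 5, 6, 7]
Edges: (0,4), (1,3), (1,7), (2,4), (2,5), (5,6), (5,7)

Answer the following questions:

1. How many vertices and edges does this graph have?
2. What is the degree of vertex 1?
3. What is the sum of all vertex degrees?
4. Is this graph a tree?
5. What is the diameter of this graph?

Count: 8 vertices, 7 edges.
Vertex 1 has neighbors [3, 7], degree = 2.
Handshaking lemma: 2 * 7 = 14.
A graph is a tree iff it is connected and has exactly n-1 edges. This graph is connected (all 8 vertices in one component) and has 8-1 = 7 edges. It is a tree.
Diameter (longest shortest path) = 6.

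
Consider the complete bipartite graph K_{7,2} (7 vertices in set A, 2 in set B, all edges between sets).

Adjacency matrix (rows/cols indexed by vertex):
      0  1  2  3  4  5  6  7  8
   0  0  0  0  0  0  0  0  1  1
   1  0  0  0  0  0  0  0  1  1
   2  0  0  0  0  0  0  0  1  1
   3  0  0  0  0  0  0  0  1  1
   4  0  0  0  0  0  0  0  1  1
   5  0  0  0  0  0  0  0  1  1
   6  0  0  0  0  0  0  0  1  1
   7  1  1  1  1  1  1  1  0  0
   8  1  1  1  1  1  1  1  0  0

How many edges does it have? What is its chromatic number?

K_{7,2} has 7 * 2 = 14 edges.
Bipartite graphs have chromatic number 2 (color each partition differently).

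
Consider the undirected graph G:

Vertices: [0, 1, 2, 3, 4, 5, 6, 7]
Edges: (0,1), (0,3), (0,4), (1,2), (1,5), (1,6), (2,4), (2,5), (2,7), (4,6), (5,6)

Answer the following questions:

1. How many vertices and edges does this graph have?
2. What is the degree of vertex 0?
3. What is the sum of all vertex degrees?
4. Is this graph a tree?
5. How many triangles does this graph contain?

Count: 8 vertices, 11 edges.
Vertex 0 has neighbors [1, 3, 4], degree = 3.
Handshaking lemma: 2 * 11 = 22.
A tree on 8 vertices has 7 edges. This graph has 11 edges (4 extra). Not a tree.
Number of triangles = 2.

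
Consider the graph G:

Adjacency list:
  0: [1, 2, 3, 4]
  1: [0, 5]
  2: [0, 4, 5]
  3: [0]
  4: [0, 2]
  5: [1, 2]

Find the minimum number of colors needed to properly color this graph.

The graph has a maximum clique of size 3 (lower bound on chromatic number).
A valid 3-coloring: {0: 0, 1: 1, 2: 1, 3: 1, 4: 2, 5: 0}.
Chromatic number = 3.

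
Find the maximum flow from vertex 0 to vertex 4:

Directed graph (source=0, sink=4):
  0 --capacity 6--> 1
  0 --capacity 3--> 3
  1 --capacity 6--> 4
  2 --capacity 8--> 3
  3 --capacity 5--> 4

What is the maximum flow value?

Computing max flow:
  Flow on (0->1): 6/6
  Flow on (0->3): 3/3
  Flow on (1->4): 6/6
  Flow on (3->4): 3/5
Maximum flow = 9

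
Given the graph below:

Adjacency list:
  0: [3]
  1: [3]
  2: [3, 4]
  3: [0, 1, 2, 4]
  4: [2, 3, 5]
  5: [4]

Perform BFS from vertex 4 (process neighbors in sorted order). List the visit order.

BFS from vertex 4 (neighbors processed in ascending order):
Visit order: 4, 2, 3, 5, 0, 1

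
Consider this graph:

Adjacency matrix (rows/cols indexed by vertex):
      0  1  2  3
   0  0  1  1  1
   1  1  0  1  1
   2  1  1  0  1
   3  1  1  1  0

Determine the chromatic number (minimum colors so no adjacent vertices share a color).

The graph has a maximum clique of size 4 (lower bound on chromatic number).
A valid 4-coloring: {0: 0, 1: 1, 2: 2, 3: 3}.
Chromatic number = 4.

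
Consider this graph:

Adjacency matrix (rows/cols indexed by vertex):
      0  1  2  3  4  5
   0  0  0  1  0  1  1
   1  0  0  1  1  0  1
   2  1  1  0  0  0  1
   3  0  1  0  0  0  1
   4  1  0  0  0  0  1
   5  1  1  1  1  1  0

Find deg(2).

Vertex 2 has neighbors [0, 1, 5], so deg(2) = 3.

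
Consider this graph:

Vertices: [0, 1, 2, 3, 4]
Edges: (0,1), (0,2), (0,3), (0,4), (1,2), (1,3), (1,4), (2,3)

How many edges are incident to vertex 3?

Vertex 3 has neighbors [0, 1, 2], so deg(3) = 3.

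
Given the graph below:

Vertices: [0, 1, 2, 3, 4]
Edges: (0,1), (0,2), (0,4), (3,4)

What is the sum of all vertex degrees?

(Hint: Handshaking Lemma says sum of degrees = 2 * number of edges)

Count edges: 4 edges.
By Handshaking Lemma: sum of degrees = 2 * 4 = 8.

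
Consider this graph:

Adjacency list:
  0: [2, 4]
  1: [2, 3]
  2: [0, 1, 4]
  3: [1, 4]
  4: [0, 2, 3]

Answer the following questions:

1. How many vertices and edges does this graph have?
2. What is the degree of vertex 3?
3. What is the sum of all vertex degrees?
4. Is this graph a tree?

Count: 5 vertices, 6 edges.
Vertex 3 has neighbors [1, 4], degree = 2.
Handshaking lemma: 2 * 6 = 12.
A tree on 5 vertices has 4 edges. This graph has 6 edges (2 extra). Not a tree.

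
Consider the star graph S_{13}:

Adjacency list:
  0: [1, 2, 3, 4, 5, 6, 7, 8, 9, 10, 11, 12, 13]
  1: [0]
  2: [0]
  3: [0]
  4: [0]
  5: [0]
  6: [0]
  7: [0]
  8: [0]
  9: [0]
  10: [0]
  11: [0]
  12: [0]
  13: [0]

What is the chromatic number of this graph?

S_{13} has one hub adjacent to 13 leaves; leaves are pairwise non-adjacent.
Color the hub 0 and every leaf 1.
Chromatic number = 2.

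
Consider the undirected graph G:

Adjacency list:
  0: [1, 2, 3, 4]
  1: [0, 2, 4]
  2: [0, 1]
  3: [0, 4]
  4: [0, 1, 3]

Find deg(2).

Vertex 2 has neighbors [0, 1], so deg(2) = 2.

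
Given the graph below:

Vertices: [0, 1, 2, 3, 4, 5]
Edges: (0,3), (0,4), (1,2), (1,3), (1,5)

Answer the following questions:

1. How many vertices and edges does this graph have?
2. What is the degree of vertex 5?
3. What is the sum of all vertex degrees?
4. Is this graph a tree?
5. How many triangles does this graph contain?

Count: 6 vertices, 5 edges.
Vertex 5 has neighbors [1], degree = 1.
Handshaking lemma: 2 * 5 = 10.
A graph is a tree iff it is connected and has exactly n-1 edges. This graph is connected (all 6 vertices in one component) and has 6-1 = 5 edges. It is a tree.
Number of triangles = 0.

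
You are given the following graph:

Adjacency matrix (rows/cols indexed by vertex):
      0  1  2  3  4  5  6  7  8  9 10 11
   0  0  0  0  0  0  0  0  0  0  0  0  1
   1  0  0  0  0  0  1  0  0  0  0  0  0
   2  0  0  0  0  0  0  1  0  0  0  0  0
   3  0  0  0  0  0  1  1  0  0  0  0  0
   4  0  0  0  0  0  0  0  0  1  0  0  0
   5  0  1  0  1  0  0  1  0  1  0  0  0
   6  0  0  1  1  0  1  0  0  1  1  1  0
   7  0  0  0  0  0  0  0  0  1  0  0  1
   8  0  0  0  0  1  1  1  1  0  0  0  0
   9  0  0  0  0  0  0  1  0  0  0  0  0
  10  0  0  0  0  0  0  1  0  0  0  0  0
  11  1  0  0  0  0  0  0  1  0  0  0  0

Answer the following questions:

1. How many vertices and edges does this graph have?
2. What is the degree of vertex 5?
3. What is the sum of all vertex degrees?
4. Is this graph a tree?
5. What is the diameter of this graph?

Count: 12 vertices, 13 edges.
Vertex 5 has neighbors [1, 3, 6, 8], degree = 4.
Handshaking lemma: 2 * 13 = 26.
A tree on 12 vertices has 11 edges. This graph has 13 edges (2 extra). Not a tree.
Diameter (longest shortest path) = 5.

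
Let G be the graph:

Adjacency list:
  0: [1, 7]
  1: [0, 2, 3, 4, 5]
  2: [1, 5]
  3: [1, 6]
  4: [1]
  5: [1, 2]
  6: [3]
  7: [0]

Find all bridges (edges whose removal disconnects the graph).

A bridge is an edge whose removal increases the number of connected components.
Bridges found: (0,1), (0,7), (1,3), (1,4), (3,6)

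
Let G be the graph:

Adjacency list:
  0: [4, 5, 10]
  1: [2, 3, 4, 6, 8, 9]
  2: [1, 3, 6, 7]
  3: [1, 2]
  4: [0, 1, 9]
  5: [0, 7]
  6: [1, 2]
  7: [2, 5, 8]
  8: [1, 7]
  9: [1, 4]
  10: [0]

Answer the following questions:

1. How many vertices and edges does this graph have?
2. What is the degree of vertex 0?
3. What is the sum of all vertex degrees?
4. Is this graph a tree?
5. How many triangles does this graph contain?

Count: 11 vertices, 15 edges.
Vertex 0 has neighbors [4, 5, 10], degree = 3.
Handshaking lemma: 2 * 15 = 30.
A tree on 11 vertices has 10 edges. This graph has 15 edges (5 extra). Not a tree.
Number of triangles = 3.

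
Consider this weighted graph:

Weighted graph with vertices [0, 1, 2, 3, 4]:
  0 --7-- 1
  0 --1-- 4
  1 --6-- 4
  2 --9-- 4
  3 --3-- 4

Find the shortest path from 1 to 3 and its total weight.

Using Dijkstra's algorithm from vertex 1:
Shortest path: 1 -> 4 -> 3
Total weight: 6 + 3 = 9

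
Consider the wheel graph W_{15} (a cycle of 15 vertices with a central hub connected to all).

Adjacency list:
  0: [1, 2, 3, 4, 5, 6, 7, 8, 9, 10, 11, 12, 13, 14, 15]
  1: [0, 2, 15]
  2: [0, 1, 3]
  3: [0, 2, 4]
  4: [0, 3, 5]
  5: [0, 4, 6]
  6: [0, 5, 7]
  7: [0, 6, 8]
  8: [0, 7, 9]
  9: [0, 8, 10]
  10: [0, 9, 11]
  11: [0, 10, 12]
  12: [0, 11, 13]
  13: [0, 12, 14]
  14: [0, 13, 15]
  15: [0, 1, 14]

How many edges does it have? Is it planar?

Wheel graph W_{15}: 15 cycle edges + 15 spoke edges = 30 edges.
Total vertices: 16.
The graph is planar.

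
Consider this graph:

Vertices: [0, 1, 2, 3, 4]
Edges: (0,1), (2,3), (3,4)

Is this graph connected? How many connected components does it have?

Checking connectivity: the graph has 2 connected component(s).
Components: [[0, 1], [2, 3, 4]]. The graph is NOT connected.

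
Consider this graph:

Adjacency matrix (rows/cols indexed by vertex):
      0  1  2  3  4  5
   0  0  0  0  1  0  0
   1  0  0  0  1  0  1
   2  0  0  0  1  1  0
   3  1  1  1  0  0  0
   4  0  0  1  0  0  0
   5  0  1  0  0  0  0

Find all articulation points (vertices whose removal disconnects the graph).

An articulation point is a vertex whose removal disconnects the graph.
Articulation points: [1, 2, 3]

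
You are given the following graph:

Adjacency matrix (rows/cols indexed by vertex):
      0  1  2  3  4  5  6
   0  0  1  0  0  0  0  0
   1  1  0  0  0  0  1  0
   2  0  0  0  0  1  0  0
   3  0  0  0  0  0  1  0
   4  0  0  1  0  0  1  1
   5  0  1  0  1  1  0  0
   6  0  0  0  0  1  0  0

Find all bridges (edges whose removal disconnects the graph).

A bridge is an edge whose removal increases the number of connected components.
Bridges found: (0,1), (1,5), (2,4), (3,5), (4,5), (4,6)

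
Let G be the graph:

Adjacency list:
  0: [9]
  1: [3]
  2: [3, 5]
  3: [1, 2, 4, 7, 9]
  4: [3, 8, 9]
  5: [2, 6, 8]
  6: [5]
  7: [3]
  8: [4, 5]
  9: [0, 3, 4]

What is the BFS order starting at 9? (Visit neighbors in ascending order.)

BFS from vertex 9 (neighbors processed in ascending order):
Visit order: 9, 0, 3, 4, 1, 2, 7, 8, 5, 6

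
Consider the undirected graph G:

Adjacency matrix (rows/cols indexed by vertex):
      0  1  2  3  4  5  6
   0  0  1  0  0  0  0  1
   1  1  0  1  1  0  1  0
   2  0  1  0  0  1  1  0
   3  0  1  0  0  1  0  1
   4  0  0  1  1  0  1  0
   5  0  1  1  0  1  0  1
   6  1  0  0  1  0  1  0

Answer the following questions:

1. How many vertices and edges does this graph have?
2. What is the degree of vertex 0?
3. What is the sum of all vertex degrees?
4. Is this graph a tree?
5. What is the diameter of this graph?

Count: 7 vertices, 11 edges.
Vertex 0 has neighbors [1, 6], degree = 2.
Handshaking lemma: 2 * 11 = 22.
A tree on 7 vertices has 6 edges. This graph has 11 edges (5 extra). Not a tree.
Diameter (longest shortest path) = 3.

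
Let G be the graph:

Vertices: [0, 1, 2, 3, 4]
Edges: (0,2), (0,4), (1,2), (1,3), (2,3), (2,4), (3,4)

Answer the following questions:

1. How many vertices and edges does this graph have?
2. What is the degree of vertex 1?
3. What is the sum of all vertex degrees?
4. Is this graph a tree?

Count: 5 vertices, 7 edges.
Vertex 1 has neighbors [2, 3], degree = 2.
Handshaking lemma: 2 * 7 = 14.
A tree on 5 vertices has 4 edges. This graph has 7 edges (3 extra). Not a tree.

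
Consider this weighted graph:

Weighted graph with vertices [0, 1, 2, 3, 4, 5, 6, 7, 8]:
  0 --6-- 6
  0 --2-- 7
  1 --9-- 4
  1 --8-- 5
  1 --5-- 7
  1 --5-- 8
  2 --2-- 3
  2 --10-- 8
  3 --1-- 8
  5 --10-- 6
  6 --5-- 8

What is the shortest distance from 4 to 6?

Using Dijkstra's algorithm from vertex 4:
Shortest path: 4 -> 1 -> 8 -> 6
Total weight: 9 + 5 + 5 = 19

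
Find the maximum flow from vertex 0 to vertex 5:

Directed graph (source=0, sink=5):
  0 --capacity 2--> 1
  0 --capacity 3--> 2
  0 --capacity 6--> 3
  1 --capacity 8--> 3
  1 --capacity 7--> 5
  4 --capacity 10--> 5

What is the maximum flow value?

Computing max flow:
  Flow on (0->1): 2/2
  Flow on (1->5): 2/7
Maximum flow = 2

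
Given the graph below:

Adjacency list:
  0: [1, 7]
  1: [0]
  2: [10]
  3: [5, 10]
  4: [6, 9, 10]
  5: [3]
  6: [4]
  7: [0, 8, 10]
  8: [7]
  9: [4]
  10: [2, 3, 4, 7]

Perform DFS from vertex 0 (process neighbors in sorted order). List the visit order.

DFS from vertex 0 (neighbors processed in ascending order):
Visit order: 0, 1, 7, 8, 10, 2, 3, 5, 4, 6, 9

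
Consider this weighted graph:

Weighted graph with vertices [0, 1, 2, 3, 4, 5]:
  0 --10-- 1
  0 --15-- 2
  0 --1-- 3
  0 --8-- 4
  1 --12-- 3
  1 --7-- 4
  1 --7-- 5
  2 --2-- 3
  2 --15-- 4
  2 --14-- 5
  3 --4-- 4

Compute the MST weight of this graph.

Applying Kruskal's algorithm (sort edges by weight, add if no cycle):
  Add (0,3) w=1
  Add (2,3) w=2
  Add (3,4) w=4
  Add (1,4) w=7
  Add (1,5) w=7
  Skip (0,4) w=8 (creates cycle)
  Skip (0,1) w=10 (creates cycle)
  Skip (1,3) w=12 (creates cycle)
  Skip (2,5) w=14 (creates cycle)
  Skip (0,2) w=15 (creates cycle)
  Skip (2,4) w=15 (creates cycle)
MST weight = 21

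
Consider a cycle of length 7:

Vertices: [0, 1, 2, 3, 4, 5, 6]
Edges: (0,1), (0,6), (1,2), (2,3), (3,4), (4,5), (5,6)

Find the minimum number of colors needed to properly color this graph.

This is an odd cycle (C_7). Odd cycles are not bipartite (any 2-coloring forces two adjacent vertices to match), and 3 colors suffice.
Chromatic number = 3.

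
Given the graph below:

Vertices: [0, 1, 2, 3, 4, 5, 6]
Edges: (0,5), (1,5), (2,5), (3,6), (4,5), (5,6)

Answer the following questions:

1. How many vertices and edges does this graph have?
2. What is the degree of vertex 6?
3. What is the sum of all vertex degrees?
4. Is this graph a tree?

Count: 7 vertices, 6 edges.
Vertex 6 has neighbors [3, 5], degree = 2.
Handshaking lemma: 2 * 6 = 12.
A graph is a tree iff it is connected and has exactly n-1 edges. This graph is connected (all 7 vertices in one component) and has 7-1 = 6 edges. It is a tree.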